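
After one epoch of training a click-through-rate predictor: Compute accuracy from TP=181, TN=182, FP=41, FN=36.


Accuracy = (TP+TN)/(TP+TN+FP+FN)
= (181+182)/(440)
= 363/440 = 82.5%

82.5%


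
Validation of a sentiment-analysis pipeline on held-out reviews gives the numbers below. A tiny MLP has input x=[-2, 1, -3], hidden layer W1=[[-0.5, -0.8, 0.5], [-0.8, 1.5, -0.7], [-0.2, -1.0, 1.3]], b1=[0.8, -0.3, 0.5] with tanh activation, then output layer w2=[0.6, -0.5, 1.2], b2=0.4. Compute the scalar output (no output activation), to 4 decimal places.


z1[0] = (-0.5)·(-2) + (-0.8)·(1) + (0.5)·(-3) + 0.8 = -0.5
z1[1] = (-0.8)·(-2) + (1.5)·(1) + (-0.7)·(-3) - 0.3 = 4.9
z1[2] = (-0.2)·(-2) + (-1.0)·(1) + (1.3)·(-3) + 0.5 = -4.0
h = tanh(z1) = [-0.4621, 0.9999, -0.9993]
output = (0.6)·(-0.4621) + (-0.5)·(0.9999) + (1.2)·(-0.9993) + 0.4 = -1.5764

-1.5764


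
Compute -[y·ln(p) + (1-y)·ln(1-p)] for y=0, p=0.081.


BCE = -[y·ln(p) + (1-y)·ln(1-p)]
= -0 - 1·ln(1-0.081)
= -ln(0.919) = 0.0845

0.0845


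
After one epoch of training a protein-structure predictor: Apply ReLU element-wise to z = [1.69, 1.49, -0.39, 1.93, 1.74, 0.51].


ReLU(1.69) = max(0, 1.69) = 1.69
ReLU(1.49) = max(0, 1.49) = 1.49
ReLU(-0.39) = max(0, -0.39) = 0.0
ReLU(1.93) = max(0, 1.93) = 1.93
ReLU(1.74) = max(0, 1.74) = 1.74
ReLU(0.51) = max(0, 0.51) = 0.51
result = [1.69, 1.49, 0.0, 1.93, 1.74, 0.51]

[1.69, 1.49, 0.0, 1.93, 1.74, 0.51]


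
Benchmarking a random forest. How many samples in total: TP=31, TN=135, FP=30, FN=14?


Total = TP + TN + FP + FN
= 31 + 135 + 30 + 14
= 210
(Predicted positive: 61, predicted negative: 149)

210


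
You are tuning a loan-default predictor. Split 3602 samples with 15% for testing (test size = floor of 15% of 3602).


Test = ⌊3602·15/100⌋ = 540
Train = 3602 - 540 = 3062

Train: 3062, Test: 540


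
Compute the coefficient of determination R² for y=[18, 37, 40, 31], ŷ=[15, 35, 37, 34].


ȳ = 31.5
SS_res = Σ(y-ŷ)² = 31
SS_tot = Σ(y-ȳ)² = 285
R² = 1 - SS_res/SS_tot = 1 - 0.1088 = 0.8912

0.8912


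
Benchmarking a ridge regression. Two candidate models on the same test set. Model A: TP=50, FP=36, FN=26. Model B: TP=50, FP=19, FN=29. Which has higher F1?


Model A: P=50/86=0.5814, R=50/76=0.6579, F1=2PR/(P+R)=2TP/(2TP+FP+FN)=100/162=0.6173
Model B: P=50/69=0.7246, R=50/79=0.6329, F1=2PR/(P+R)=2TP/(2TP+FP+FN)=100/148=0.6757
0.6173 < 0.6757 → Model B

Model B


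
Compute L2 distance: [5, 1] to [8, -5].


d = √((5-8)² + (1+ 5)²)
  = √(9 + 36)
  = √45 = 6.7082

6.7082


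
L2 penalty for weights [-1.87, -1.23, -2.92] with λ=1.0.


‖w‖₂² = (-1.87)² + (-1.23)² + (-2.92)²
     = 3.4969 + 1.5129 + 8.5264
     = 13.5362
λ·‖w‖₂² = 1.0·13.5362 = 13.5362

13.5362


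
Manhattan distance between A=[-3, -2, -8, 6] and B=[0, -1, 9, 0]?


d = |-3-0| + |-2+ 1| + |-8-9| + |6-0|
  = 3 + 1 + 17 + 6
  = 27

27


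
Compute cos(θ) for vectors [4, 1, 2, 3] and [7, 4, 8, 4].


A·B = 4·7 + 1·4 + 2·8 + 3·4 = 60
‖A‖ = √30 = 5.4772, ‖B‖ = √145 = 12.0416
cos = 60/(√30·√145) = 60/√4350 = 0.9097

0.9097


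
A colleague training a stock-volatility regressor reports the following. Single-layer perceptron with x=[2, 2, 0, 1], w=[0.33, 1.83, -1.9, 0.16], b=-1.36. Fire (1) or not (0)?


z = (2)·(0.33) + (2)·(1.83) + (0)·(-1.9) + (1)·(0.16) - 1.36
  = 3.12
step(z) = 1 (z≥0)

1


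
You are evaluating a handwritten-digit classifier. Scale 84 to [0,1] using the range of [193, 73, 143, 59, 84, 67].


min=59, max=193
(84-59)/(193-59) = 25/134 = 0.1866

0.1866


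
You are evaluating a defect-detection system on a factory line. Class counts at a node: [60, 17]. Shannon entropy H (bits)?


Probabilities: [60/77, 17/77] ≈ [0.7792, 0.2208]
H = -((60/77)·log₂(60/77) + (17/77)·log₂(17/77))
  = 0.7616 bits

0.7616 bits


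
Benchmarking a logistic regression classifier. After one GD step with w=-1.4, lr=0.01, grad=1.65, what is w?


w_new = w - α·∇
= -1.4 - 0.01·1.65
= -1.4 - 0.0165
= -1.4165

-1.4165


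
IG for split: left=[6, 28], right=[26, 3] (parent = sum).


Parent = [32, 31], H_parent = 0.9998
H_left = 0.6723 (n=34), H_right = 0.4798 (n=29)
H_children = (34/63)·0.6723 + (29/63)·0.4798 = 0.5837
IG = 0.9998 - 0.5837 = 0.4161

0.4161


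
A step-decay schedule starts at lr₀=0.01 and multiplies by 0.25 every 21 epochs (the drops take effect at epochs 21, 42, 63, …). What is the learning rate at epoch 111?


n_drops = ⌊111/21⌋ = 5
lr = 0.01·0.25^5 = 0.01·0.0009765625 = 0.000009765625

0.000009765625


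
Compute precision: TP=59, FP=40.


Precision = TP/(TP+FP)
= 59/(59+40)
= 59/99 = 59.6%

59.6%


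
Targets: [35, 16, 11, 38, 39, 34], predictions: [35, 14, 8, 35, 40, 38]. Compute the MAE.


Absolute errors: |35-35|=0, |16-14|=2, |11-8|=3, |38-35|=3, |39-40|=1, |34-38|=4
Sum = 13
MAE = 13/6 = 13/6

13/6


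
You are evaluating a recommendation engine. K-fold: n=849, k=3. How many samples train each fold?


Fold size = 849/3 = 283
Training per fold = 849 - 283 = 566

566


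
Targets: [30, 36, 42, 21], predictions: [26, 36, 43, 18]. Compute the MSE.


Squared errors: (30-26)²=16, (36-36)²=0, (42-43)²=1, (21-18)²=9
Sum = 26
MSE = 26/4 = 13/2

13/2


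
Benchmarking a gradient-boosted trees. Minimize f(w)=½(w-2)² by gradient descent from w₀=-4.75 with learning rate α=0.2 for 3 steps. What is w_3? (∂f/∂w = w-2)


step 1: grad = -4.75-2 = -6.75; w = -4.75 - 0.2·(-6.75) = -3.4
step 2: grad = -3.4-2 = -5.4; w = -3.4 - 0.2·(-5.4) = -2.32
step 3: grad = -2.32-2 = -4.32; w = -2.32 - 0.2·(-4.32) = -1.456

-1.456


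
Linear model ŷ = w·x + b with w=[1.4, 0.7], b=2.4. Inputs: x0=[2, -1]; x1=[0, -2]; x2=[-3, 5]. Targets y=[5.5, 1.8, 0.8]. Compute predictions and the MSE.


ŷ0 = (1.4)·(2) + (0.7)·(-1) + 2.4 = 4.5
ŷ1 = (1.4)·(0) + (0.7)·(-2) + 2.4 = 1.0
ŷ2 = (1.4)·(-3) + (0.7)·(5) + 2.4 = 1.7
errors² = [1.0, 0.64, 0.81]
MSE = 2.4500/3 = 0.8167

0.8167


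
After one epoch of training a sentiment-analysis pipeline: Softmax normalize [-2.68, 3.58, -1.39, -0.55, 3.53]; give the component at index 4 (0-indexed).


Exponentials: e^-2.68=0.0686, e^3.58=35.8735, e^-1.39=0.2491, e^-0.55=0.5769, e^3.53=34.124
Sum = 70.8921
Softmax = [0.001, 0.506, 0.0035, 0.0081, 0.4814]
p[4] = 34.124/70.8921 = 0.4814

0.4814


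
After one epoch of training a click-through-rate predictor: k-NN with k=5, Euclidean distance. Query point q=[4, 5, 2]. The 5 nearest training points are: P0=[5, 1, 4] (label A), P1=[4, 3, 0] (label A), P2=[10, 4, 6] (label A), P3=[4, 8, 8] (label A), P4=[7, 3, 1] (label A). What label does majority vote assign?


d(q,P0) = 4.5826  (label A)
d(q,P1) = 2.8284  (label A)
d(q,P2) = 7.2801  (label A)
d(q,P3) = 6.7082  (label A)
d(q,P4) = 3.7417  (label A)
Votes: A=5, B=0
Majority → A

A


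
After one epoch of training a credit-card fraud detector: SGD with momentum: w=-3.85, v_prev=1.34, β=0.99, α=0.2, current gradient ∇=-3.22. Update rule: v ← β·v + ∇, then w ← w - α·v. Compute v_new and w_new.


v_new = 0.99·1.34 - 3.22 = 1.3266 - 3.22 = -1.8934
w_new = -3.85 - 0.2·-1.8934 = -3.85 + 0.37868 = -3.47132

v_new=-1.8934, w_new=-3.47132


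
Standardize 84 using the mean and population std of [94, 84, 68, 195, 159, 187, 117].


μ = 129.1429, σ = 47.4114
z = (84 - 129.1429)/47.4114 = -0.9522

-0.9522


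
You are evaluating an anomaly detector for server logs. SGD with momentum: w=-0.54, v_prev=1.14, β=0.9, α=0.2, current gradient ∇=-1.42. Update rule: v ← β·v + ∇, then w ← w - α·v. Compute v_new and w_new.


v_new = 0.9·1.14 - 1.42 = 1.026 - 1.42 = -0.394
w_new = -0.54 - 0.2·-0.394 = -0.54 + 0.0788 = -0.4612

v_new=-0.394, w_new=-0.4612


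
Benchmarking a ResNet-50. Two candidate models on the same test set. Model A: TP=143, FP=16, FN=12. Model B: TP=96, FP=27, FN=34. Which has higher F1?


Model A: P=143/159=0.8994, R=143/155=0.9226, F1=2PR/(P+R)=2TP/(2TP+FP+FN)=286/314=0.9108
Model B: P=96/123=0.7805, R=96/130=0.7385, F1=2PR/(P+R)=2TP/(2TP+FP+FN)=192/253=0.7589
0.9108 > 0.7589 → Model A

Model A


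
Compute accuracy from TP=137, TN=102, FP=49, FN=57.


Accuracy = (TP+TN)/(TP+TN+FP+FN)
= (137+102)/(345)
= 239/345 = 69.28%

69.28%


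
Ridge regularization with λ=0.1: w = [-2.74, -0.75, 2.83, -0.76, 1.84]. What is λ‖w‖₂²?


‖w‖₂² = (-2.74)² + (-0.75)² + (2.83)² + (-0.76)² + (1.84)²
     = 7.5076 + 0.5625 + 8.0089 + 0.5776 + 3.3856
     = 20.0422
λ·‖w‖₂² = 0.1·20.0422 = 2.00422

2.00422


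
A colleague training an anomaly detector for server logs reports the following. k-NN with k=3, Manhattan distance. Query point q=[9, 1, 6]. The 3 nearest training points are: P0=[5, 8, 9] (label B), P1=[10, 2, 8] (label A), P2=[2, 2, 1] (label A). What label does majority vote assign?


d(q,P0) = 14  (label B)
d(q,P1) = 4  (label A)
d(q,P2) = 13  (label A)
Votes: A=2, B=1
Majority → A

A


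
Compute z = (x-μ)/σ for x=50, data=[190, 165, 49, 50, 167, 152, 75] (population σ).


μ = 121.1429, σ = 56.2073
z = (50 - 121.1429)/56.2073 = -1.2657

-1.2657


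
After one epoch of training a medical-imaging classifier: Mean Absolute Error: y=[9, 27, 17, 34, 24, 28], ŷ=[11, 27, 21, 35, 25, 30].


Absolute errors: |9-11|=2, |27-27|=0, |17-21|=4, |34-35|=1, |24-25|=1, |28-30|=2
Sum = 10
MAE = 10/6 = 5/3

5/3


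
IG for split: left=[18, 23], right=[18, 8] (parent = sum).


Parent = [36, 31], H_parent = 0.996
H_left = 0.9892 (n=41), H_right = 0.8905 (n=26)
H_children = (41/67)·0.9892 + (26/67)·0.8905 = 0.9509
IG = 0.996 - 0.9509 = 0.0451

0.0451


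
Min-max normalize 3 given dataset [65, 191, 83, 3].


min=3, max=191
(3-3)/(191-3) = 0/188 = 0.0

0.0


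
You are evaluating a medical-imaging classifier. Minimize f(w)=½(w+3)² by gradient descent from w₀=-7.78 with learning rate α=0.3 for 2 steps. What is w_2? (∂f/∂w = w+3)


step 1: grad = -7.78+3 = -4.78; w = -7.78 - 0.3·(-4.78) = -6.346
step 2: grad = -6.346+3 = -3.346; w = -6.346 - 0.3·(-3.346) = -5.3422

-5.3422


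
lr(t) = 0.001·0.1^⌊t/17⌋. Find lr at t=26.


n_drops = ⌊26/17⌋ = 1
lr = 0.001·0.1^1 = 0.001·0.1 = 0.0001

0.0001


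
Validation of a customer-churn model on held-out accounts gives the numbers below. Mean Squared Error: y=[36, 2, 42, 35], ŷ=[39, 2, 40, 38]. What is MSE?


Squared errors: (36-39)²=9, (2-2)²=0, (42-40)²=4, (35-38)²=9
Sum = 22
MSE = 22/4 = 11/2

11/2


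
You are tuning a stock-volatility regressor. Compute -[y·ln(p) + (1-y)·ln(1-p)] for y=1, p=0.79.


BCE = -[y·ln(p) + (1-y)·ln(1-p)]
= -1·ln(0.79) - 0
= -ln(0.79) = 0.2357

0.2357


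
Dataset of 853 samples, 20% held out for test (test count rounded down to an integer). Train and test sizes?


Test = ⌊853·20/100⌋ = 170
Train = 853 - 170 = 683

Train: 683, Test: 170


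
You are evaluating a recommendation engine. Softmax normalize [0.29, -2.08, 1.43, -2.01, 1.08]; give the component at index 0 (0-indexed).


Exponentials: e^0.29=1.3364, e^-2.08=0.1249, e^1.43=4.1787, e^-2.01=0.134, e^1.08=2.9447
Sum = 8.7187
Softmax = [0.1533, 0.0143, 0.4793, 0.0154, 0.3377]
p[0] = 1.3364/8.7187 = 0.1533

0.1533


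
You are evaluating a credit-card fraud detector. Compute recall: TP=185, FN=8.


Recall = TP/(TP+FN)
= 185/(185+8)
= 185/193 = 95.85%

95.85%


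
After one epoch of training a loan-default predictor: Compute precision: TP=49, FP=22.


Precision = TP/(TP+FP)
= 49/(49+22)
= 49/71 = 69.01%

69.01%


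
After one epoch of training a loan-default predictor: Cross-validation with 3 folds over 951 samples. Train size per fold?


Fold size = 951/3 = 317
Training per fold = 951 - 317 = 634

634


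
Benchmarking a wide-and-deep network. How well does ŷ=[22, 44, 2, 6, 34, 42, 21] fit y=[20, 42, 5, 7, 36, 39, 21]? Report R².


ȳ = 24.2857
SS_res = Σ(y-ŷ)² = 31
SS_tot = Σ(y-ȳ)² = 1367.43
R² = 1 - SS_res/SS_tot = 1 - 0.0227 = 0.9773

0.9773


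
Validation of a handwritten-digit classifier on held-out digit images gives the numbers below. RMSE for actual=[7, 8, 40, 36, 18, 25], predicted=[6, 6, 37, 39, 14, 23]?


MSE = 43/6 = 7.1667
RMSE = √(43/6) = 2.6771

2.6771


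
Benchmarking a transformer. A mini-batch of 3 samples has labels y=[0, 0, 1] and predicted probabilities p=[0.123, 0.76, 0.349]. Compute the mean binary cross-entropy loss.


L[0] = -ln(1-0.123) = -ln(0.877) = 0.1312
L[1] = -ln(1-0.76) = -ln(0.24) = 1.4271
L[2] = -ln(0.349) = 1.0527
mean = (0.1312 + 1.4271 + 1.0527)/3 = 0.8703

0.8703


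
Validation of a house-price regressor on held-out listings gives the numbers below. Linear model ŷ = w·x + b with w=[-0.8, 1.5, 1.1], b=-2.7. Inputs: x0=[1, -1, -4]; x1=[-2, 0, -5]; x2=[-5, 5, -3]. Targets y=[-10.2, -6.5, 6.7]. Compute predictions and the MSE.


ŷ0 = (-0.8)·(1) + (1.5)·(-1) + (1.1)·(-4) - 2.7 = -9.4
ŷ1 = (-0.8)·(-2) + (1.5)·(0) + (1.1)·(-5) - 2.7 = -6.6
ŷ2 = (-0.8)·(-5) + (1.5)·(5) + (1.1)·(-3) - 2.7 = 5.5
errors² = [0.64, 0.01, 1.44]
MSE = 2.0900/3 = 0.6967

0.6967


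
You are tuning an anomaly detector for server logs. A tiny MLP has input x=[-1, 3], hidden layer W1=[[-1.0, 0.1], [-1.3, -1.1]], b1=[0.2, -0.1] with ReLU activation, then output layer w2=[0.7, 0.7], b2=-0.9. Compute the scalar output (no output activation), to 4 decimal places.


z1[0] = (-1.0)·(-1) + (0.1)·(3) + 0.2 = 1.5
z1[1] = (-1.3)·(-1) + (-1.1)·(3) - 0.1 = -2.1
h = ReLU(z1) = [1.5, 0.0]
output = (0.7)·(1.5) + (0.7)·(0.0) - 0.9 = 0.15

0.15


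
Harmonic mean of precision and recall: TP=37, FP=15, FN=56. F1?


Precision = 37/52 = 0.7115
Recall = 37/93 = 0.3978
F1 = 2·P·R/(P+R) = 2·TP/(2·TP+FP+FN) = 74/(74+15+56) = 74/145 = 0.5103

0.5103


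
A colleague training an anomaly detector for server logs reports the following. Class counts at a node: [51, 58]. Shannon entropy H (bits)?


Probabilities: [51/109, 58/109] ≈ [0.4679, 0.5321]
H = -((51/109)·log₂(51/109) + (58/109)·log₂(58/109))
  = 0.997 bits

0.997 bits


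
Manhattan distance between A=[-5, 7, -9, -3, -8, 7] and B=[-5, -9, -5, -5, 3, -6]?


d = |-5+ 5| + |7+ 9| + |-9+ 5| + |-3+ 5| + |-8-3| + |7+ 6|
  = 0 + 16 + 4 + 2 + 11 + 13
  = 46

46


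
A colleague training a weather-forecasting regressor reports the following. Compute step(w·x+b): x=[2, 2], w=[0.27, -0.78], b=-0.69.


z = (2)·(0.27) + (2)·(-0.78) - 0.69
  = -1.71
step(z) = 0 (z<0)

0


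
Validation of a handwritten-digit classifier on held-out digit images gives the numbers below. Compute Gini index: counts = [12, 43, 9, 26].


Probabilities: [12/90, 43/90, 9/90, 26/90] ≈ [0.1333, 0.4778, 0.1, 0.2889]
Σpᵢ² = (144 + 1849 + 81 + 676)/90² = 2750/8100
Gini = 1 - Σpᵢ² = 1 - 2750/8100 = 0.6605

0.6605


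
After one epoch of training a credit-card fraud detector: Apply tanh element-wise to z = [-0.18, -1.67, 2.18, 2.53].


tanh(-0.18) = -0.1781
tanh(-1.67) = -0.9316
tanh(2.18) = 0.9748
tanh(2.53) = 0.9874
result = [-0.1781, -0.9316, 0.9748, 0.9874]

[-0.1781, -0.9316, 0.9748, 0.9874]


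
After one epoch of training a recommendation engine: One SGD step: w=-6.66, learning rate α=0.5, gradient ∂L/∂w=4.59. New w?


w_new = w - α·∇
= -6.66 - 0.5·4.59
= -6.66 - 2.295
= -8.955

-8.955


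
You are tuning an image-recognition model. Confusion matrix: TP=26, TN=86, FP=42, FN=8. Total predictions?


Total = TP + TN + FP + FN
= 26 + 86 + 42 + 8
= 162
(Predicted positive: 68, predicted negative: 94)

162


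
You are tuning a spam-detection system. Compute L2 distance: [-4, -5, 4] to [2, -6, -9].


d = √((-4-2)² + (-5+ 6)² + (4+ 9)²)
  = √(36 + 1 + 169)
  = √206 = 14.3527

14.3527


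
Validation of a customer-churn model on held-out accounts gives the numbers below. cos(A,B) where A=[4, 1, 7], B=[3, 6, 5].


A·B = 4·3 + 1·6 + 7·5 = 53
‖A‖ = √66 = 8.124, ‖B‖ = √70 = 8.3666
cos = 53/(√66·√70) = 53/√4620 = 0.7797

0.7797


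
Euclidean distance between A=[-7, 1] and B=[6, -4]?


d = √((-7-6)² + (1+ 4)²)
  = √(169 + 25)
  = √194 = 13.9284

13.9284


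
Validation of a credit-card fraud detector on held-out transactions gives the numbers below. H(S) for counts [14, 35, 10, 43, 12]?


Probabilities: [14/114, 35/114, 10/114, 43/114, 12/114] ≈ [0.1228, 0.307, 0.0877, 0.3772, 0.1053]
H = -((14/114)·log₂(14/114) + (35/114)·log₂(35/114) + (10/114)·log₂(10/114) + (43/114)·log₂(43/114) + (12/114)·log₂(12/114))
  = 2.075 bits

2.075 bits


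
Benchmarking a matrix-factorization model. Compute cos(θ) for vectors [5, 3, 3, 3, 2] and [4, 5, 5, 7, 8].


A·B = 5·4 + 3·5 + 3·5 + 3·7 + 2·8 = 87
‖A‖ = √56 = 7.4833, ‖B‖ = √179 = 13.3791
cos = 87/(√56·√179) = 87/√10024 = 0.869

0.869


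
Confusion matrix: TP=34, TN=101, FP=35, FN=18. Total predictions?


Total = TP + TN + FP + FN
= 34 + 101 + 35 + 18
= 188
(Predicted positive: 69, predicted negative: 119)

188


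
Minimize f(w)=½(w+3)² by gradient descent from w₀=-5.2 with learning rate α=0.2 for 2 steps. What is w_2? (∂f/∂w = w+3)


step 1: grad = -5.2+3 = -2.2; w = -5.2 - 0.2·(-2.2) = -4.76
step 2: grad = -4.76+3 = -1.76; w = -4.76 - 0.2·(-1.76) = -4.408

-4.408


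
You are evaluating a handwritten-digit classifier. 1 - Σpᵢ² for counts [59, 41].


Probabilities: [59/100, 41/100] ≈ [0.59, 0.41]
Σpᵢ² = (3481 + 1681)/100² = 5162/10000
Gini = 1 - Σpᵢ² = 1 - 5162/10000 = 0.4838

0.4838


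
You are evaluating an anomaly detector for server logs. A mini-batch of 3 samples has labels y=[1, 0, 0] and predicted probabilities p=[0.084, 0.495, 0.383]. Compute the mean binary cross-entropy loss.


L[0] = -ln(0.084) = 2.4769
L[1] = -ln(1-0.495) = -ln(0.505) = 0.6832
L[2] = -ln(1-0.383) = -ln(0.617) = 0.4829
mean = (2.4769 + 0.6832 + 0.4829)/3 = 1.2143

1.2143


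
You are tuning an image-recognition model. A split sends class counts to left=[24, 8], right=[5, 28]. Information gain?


Parent = [29, 36], H_parent = 0.9916
H_left = 0.8113 (n=32), H_right = 0.6136 (n=33)
H_children = (32/65)·0.8113 + (33/65)·0.6136 = 0.7109
IG = 0.9916 - 0.7109 = 0.2807

0.2807


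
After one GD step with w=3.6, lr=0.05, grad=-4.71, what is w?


w_new = w - α·∇
= 3.6 - 0.05·-4.71
= 3.6 + 0.2355
= 3.8355

3.8355


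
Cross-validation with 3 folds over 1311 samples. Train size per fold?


Fold size = 1311/3 = 437
Training per fold = 1311 - 437 = 874

874


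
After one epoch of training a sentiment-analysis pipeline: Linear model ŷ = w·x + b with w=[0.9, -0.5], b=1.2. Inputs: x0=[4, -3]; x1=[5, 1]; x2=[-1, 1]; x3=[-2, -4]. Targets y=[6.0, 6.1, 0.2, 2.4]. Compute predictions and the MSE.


ŷ0 = (0.9)·(4) + (-0.5)·(-3) + 1.2 = 6.3
ŷ1 = (0.9)·(5) + (-0.5)·(1) + 1.2 = 5.2
ŷ2 = (0.9)·(-1) + (-0.5)·(1) + 1.2 = -0.2
ŷ3 = (0.9)·(-2) + (-0.5)·(-4) + 1.2 = 1.4
errors² = [0.09, 0.81, 0.16, 1.0]
MSE = 2.0600/4 = 0.515

0.515


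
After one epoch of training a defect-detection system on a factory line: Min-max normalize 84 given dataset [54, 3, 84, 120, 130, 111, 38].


min=3, max=130
(84-3)/(130-3) = 81/127 = 0.6378

0.6378


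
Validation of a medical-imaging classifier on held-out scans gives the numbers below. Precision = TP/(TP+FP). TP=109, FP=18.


Precision = TP/(TP+FP)
= 109/(109+18)
= 109/127 = 85.83%

85.83%


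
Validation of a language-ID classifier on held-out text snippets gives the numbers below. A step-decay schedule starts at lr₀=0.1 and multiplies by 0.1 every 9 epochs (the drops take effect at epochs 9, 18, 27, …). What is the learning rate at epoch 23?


n_drops = ⌊23/9⌋ = 2
lr = 0.1·0.1^2 = 0.1·0.01 = 0.001

0.001


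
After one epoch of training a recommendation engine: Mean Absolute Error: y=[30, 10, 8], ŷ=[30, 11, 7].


Absolute errors: |30-30|=0, |10-11|=1, |8-7|=1
Sum = 2
MAE = 2/3 = 2/3

2/3


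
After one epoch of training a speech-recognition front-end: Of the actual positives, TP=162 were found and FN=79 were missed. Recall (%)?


Recall = TP/(TP+FN)
= 162/(162+79)
= 162/241 = 67.22%

67.22%


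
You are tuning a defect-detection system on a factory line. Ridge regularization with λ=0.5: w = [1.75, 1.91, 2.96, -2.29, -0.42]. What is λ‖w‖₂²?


‖w‖₂² = (1.75)² + (1.91)² + (2.96)² + (-2.29)² + (-0.42)²
     = 3.0625 + 3.6481 + 8.7616 + 5.2441 + 0.1764
     = 20.8927
λ·‖w‖₂² = 0.5·20.8927 = 10.44635

10.44635


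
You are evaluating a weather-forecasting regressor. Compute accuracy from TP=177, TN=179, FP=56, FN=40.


Accuracy = (TP+TN)/(TP+TN+FP+FN)
= (177+179)/(452)
= 356/452 = 78.76%

78.76%


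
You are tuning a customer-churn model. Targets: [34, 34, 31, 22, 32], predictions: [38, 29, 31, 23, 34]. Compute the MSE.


Squared errors: (34-38)²=16, (34-29)²=25, (31-31)²=0, (22-23)²=1, (32-34)²=4
Sum = 46
MSE = 46/5 = 46/5

46/5


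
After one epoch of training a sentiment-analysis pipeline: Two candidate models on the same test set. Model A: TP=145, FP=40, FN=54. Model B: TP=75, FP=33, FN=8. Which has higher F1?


Model A: P=145/185=0.7838, R=145/199=0.7286, F1=2PR/(P+R)=2TP/(2TP+FP+FN)=290/384=0.7552
Model B: P=75/108=0.6944, R=75/83=0.9036, F1=2PR/(P+R)=2TP/(2TP+FP+FN)=150/191=0.7853
0.7552 < 0.7853 → Model B

Model B


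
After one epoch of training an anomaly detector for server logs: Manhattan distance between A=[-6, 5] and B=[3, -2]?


d = |-6-3| + |5+ 2|
  = 9 + 7
  = 16

16


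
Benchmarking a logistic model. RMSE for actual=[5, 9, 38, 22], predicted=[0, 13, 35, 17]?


MSE = 75/4 = 18.75
RMSE = √(75/4) = 4.3301

4.3301


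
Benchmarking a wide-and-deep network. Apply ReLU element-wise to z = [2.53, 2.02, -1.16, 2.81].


ReLU(2.53) = max(0, 2.53) = 2.53
ReLU(2.02) = max(0, 2.02) = 2.02
ReLU(-1.16) = max(0, -1.16) = 0.0
ReLU(2.81) = max(0, 2.81) = 2.81
result = [2.53, 2.02, 0.0, 2.81]

[2.53, 2.02, 0.0, 2.81]


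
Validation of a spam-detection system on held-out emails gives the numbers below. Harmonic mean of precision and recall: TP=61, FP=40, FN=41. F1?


Precision = 61/101 = 0.604
Recall = 61/102 = 0.598
F1 = 2·P·R/(P+R) = 2·TP/(2·TP+FP+FN) = 122/(122+40+41) = 122/203 = 0.601

0.601


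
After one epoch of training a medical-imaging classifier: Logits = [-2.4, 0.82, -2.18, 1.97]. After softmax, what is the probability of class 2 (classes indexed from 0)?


Exponentials: e^-2.4=0.0907, e^0.82=2.2705, e^-2.18=0.113, e^1.97=7.1707
Sum = 9.6449
Softmax = [0.0094, 0.2354, 0.0117, 0.7435]
p[2] = 0.113/9.6449 = 0.0117

0.0117


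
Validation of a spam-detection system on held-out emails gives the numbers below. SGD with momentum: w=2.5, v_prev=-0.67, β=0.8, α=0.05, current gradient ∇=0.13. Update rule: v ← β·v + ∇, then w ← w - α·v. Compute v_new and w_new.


v_new = 0.8·-0.67 + 0.13 = -0.536 + 0.13 = -0.406
w_new = 2.5 - 0.05·-0.406 = 2.5 + 0.0203 = 2.5203

v_new=-0.406, w_new=2.5203


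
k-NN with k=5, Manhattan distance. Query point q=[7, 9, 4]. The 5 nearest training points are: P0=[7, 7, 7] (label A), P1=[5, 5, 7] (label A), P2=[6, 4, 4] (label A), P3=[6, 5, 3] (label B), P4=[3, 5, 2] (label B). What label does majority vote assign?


d(q,P0) = 5  (label A)
d(q,P1) = 9  (label A)
d(q,P2) = 6  (label A)
d(q,P3) = 6  (label B)
d(q,P4) = 10  (label B)
Votes: A=3, B=2
Majority → A

A


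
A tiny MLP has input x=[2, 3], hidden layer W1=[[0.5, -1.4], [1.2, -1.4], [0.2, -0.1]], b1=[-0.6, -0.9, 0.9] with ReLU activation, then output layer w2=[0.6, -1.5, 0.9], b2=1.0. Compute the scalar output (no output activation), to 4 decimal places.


z1[0] = (0.5)·(2) + (-1.4)·(3) - 0.6 = -3.8
z1[1] = (1.2)·(2) + (-1.4)·(3) - 0.9 = -2.7
z1[2] = (0.2)·(2) + (-0.1)·(3) + 0.9 = 1.0
h = ReLU(z1) = [0.0, 0.0, 1.0]
output = (0.6)·(0.0) + (-1.5)·(0.0) + (0.9)·(1.0) + 1.0 = 1.9

1.9


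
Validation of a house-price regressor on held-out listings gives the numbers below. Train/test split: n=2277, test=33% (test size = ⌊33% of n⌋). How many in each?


Test = ⌊2277·33/100⌋ = 751
Train = 2277 - 751 = 1526

Train: 1526, Test: 751


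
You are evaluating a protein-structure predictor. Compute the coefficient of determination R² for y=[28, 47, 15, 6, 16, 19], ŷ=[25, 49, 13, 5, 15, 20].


ȳ = 21.8333
SS_res = Σ(y-ŷ)² = 20
SS_tot = Σ(y-ȳ)² = 1010.83
R² = 1 - SS_res/SS_tot = 1 - 0.0198 = 0.9802

0.9802


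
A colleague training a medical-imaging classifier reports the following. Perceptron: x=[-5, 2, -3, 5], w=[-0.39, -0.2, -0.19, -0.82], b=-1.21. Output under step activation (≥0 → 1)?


z = (-5)·(-0.39) + (2)·(-0.2) + (-3)·(-0.19) + (5)·(-0.82) - 1.21
  = -3.19
step(z) = 0 (z<0)

0


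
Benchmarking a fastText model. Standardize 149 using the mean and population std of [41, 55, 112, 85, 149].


μ = 88.4, σ = 38.9954
z = (149 - 88.4)/38.9954 = 1.554

1.554


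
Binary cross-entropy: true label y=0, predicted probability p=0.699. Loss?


BCE = -[y·ln(p) + (1-y)·ln(1-p)]
= -0 - 1·ln(1-0.699)
= -ln(0.301) = 1.2006

1.2006


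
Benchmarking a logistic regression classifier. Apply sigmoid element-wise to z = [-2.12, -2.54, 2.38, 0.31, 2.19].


σ(-2.12) = 1/(1+e^2.12) = 0.1072
σ(-2.54) = 1/(1+e^2.54) = 0.0731
σ(2.38) = 1/(1+e^-2.38) = 0.9153
σ(0.31) = 1/(1+e^-0.31) = 0.5769
σ(2.19) = 1/(1+e^-2.19) = 0.8993
result = [0.1072, 0.0731, 0.9153, 0.5769, 0.8993]

[0.1072, 0.0731, 0.9153, 0.5769, 0.8993]


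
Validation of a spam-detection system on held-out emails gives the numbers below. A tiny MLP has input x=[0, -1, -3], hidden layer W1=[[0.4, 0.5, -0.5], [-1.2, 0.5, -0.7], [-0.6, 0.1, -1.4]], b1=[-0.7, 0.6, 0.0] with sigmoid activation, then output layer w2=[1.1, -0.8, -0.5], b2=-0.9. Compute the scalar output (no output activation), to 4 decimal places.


z1[0] = (0.4)·(0) + (0.5)·(-1) + (-0.5)·(-3) - 0.7 = 0.3
z1[1] = (-1.2)·(0) + (0.5)·(-1) + (-0.7)·(-3) + 0.6 = 2.2
z1[2] = (-0.6)·(0) + (0.1)·(-1) + (-1.4)·(-3) + 0.0 = 4.1
h = sigmoid(z1) = [0.5744, 0.9002, 0.9837]
output = (1.1)·(0.5744) + (-0.8)·(0.9002) + (-0.5)·(0.9837) - 0.9 = -1.4802

-1.4802


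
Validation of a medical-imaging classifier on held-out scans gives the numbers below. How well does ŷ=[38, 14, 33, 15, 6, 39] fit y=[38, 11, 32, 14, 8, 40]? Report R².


ȳ = 23.8333
SS_res = Σ(y-ŷ)² = 16
SS_tot = Σ(y-ȳ)² = 1040.83
R² = 1 - SS_res/SS_tot = 1 - 0.0154 = 0.9846

0.9846


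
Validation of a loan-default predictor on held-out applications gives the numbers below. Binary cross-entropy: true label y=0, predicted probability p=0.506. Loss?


BCE = -[y·ln(p) + (1-y)·ln(1-p)]
= -0 - 1·ln(1-0.506)
= -ln(0.494) = 0.7052

0.7052


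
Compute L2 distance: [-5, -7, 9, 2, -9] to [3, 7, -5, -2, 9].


d = √((-5-3)² + (-7-7)² + (9+ 5)² + (2+ 2)² + (-9-9)²)
  = √(64 + 196 + 196 + 16 + 324)
  = √796 = 28.2135

28.2135


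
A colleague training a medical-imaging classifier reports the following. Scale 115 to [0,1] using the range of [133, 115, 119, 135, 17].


min=17, max=135
(115-17)/(135-17) = 98/118 = 0.8305

0.8305


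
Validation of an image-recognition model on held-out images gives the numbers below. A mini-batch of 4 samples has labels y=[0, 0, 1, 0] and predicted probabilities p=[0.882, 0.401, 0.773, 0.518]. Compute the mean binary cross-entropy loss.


L[0] = -ln(1-0.882) = -ln(0.118) = 2.1371
L[1] = -ln(1-0.401) = -ln(0.599) = 0.5125
L[2] = -ln(0.773) = 0.2575
L[3] = -ln(1-0.518) = -ln(0.482) = 0.7298
mean = (2.1371 + 0.5125 + 0.2575 + 0.7298)/4 = 0.9092

0.9092


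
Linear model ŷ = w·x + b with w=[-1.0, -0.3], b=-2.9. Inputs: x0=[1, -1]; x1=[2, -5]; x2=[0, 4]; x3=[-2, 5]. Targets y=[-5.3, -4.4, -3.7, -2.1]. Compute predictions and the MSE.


ŷ0 = (-1.0)·(1) + (-0.3)·(-1) - 2.9 = -3.6
ŷ1 = (-1.0)·(2) + (-0.3)·(-5) - 2.9 = -3.4
ŷ2 = (-1.0)·(0) + (-0.3)·(4) - 2.9 = -4.1
ŷ3 = (-1.0)·(-2) + (-0.3)·(5) - 2.9 = -2.4
errors² = [2.89, 1.0, 0.16, 0.09]
MSE = 4.1400/4 = 1.035

1.035


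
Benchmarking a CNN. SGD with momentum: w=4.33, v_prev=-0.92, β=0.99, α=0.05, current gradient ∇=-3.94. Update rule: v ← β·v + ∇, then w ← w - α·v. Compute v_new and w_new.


v_new = 0.99·-0.92 - 3.94 = -0.9108 - 3.94 = -4.8508
w_new = 4.33 - 0.05·-4.8508 = 4.33 + 0.24254 = 4.57254

v_new=-4.8508, w_new=4.57254


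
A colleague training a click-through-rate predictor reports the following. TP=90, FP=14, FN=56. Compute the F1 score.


Precision = 90/104 = 0.8654
Recall = 90/146 = 0.6164
F1 = 2·P·R/(P+R) = 2·TP/(2·TP+FP+FN) = 180/(180+14+56) = 180/250 = 0.72

0.72


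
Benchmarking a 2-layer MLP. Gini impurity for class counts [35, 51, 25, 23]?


Probabilities: [35/134, 51/134, 25/134, 23/134] ≈ [0.2612, 0.3806, 0.1866, 0.1716]
Σpᵢ² = (1225 + 2601 + 625 + 529)/134² = 4980/17956
Gini = 1 - Σpᵢ² = 1 - 4980/17956 = 0.7227

0.7227


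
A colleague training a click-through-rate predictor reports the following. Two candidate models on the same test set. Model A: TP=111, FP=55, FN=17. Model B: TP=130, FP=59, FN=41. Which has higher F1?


Model A: P=111/166=0.6687, R=111/128=0.8672, F1=2PR/(P+R)=2TP/(2TP+FP+FN)=222/294=0.7551
Model B: P=130/189=0.6878, R=130/171=0.7602, F1=2PR/(P+R)=2TP/(2TP+FP+FN)=260/360=0.7222
0.7551 > 0.7222 → Model A

Model A


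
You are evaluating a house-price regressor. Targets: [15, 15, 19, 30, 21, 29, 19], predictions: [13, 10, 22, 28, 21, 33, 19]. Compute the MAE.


Absolute errors: |15-13|=2, |15-10|=5, |19-22|=3, |30-28|=2, |21-21|=0, |29-33|=4, |19-19|=0
Sum = 16
MAE = 16/7 = 16/7

16/7


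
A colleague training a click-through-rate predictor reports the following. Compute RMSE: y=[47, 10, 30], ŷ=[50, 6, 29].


MSE = 26/3 = 8.6667
RMSE = √(26/3) = 2.9439

2.9439


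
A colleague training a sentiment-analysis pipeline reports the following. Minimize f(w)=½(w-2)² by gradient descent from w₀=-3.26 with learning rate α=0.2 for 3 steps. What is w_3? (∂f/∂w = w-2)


step 1: grad = -3.26-2 = -5.26; w = -3.26 - 0.2·(-5.26) = -2.208
step 2: grad = -2.208-2 = -4.208; w = -2.208 - 0.2·(-4.208) = -1.3664
step 3: grad = -1.3664-2 = -3.3664; w = -1.3664 - 0.2·(-3.3664) = -0.69312

-0.69312


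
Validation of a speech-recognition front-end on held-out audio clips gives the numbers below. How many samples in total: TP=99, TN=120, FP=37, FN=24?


Total = TP + TN + FP + FN
= 99 + 120 + 37 + 24
= 280
(Predicted positive: 136, predicted negative: 144)

280


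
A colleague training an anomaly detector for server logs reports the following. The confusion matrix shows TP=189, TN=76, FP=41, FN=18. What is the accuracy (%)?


Accuracy = (TP+TN)/(TP+TN+FP+FN)
= (189+76)/(324)
= 265/324 = 81.79%

81.79%


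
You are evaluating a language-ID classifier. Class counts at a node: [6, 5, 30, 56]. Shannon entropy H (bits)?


Probabilities: [6/97, 5/97, 30/97, 56/97] ≈ [0.0619, 0.0515, 0.3093, 0.5773]
H = -((6/97)·log₂(6/97) + (5/97)·log₂(5/97) + (30/97)·log₂(30/97) + (56/97)·log₂(56/97))
  = 1.45 bits

1.45 bits


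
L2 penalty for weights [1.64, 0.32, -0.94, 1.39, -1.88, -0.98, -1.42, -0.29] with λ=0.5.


‖w‖₂² = (1.64)² + (0.32)² + (-0.94)² + (1.39)² + (-1.88)² + (-0.98)² + (-1.42)² + (-0.29)²
     = 2.6896 + 0.1024 + 0.8836 + 1.9321 + 3.5344 + 0.9604 + 2.0164 + 0.0841
     = 12.203
λ·‖w‖₂² = 0.5·12.203 = 6.1015

6.1015


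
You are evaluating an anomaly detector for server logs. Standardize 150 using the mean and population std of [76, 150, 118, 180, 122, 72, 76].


μ = 113.4286, σ = 38.5111
z = (150 - 113.4286)/38.5111 = 0.9496

0.9496


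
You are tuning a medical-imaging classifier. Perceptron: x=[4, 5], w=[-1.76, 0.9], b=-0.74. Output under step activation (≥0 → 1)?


z = (4)·(-1.76) + (5)·(0.9) - 0.74
  = -3.28
step(z) = 0 (z<0)

0


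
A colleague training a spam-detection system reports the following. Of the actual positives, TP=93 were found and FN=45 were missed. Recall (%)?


Recall = TP/(TP+FN)
= 93/(93+45)
= 93/138 = 67.39%

67.39%


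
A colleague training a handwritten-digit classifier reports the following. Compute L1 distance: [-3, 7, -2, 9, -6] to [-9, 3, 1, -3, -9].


d = |-3+ 9| + |7-3| + |-2-1| + |9+ 3| + |-6+ 9|
  = 6 + 4 + 3 + 12 + 3
  = 28

28


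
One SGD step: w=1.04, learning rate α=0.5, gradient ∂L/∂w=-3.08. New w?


w_new = w - α·∇
= 1.04 - 0.5·-3.08
= 1.04 + 1.54
= 2.58

2.58


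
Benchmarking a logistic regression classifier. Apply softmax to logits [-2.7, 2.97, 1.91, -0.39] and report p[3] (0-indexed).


Exponentials: e^-2.7=0.0672, e^2.97=19.4919, e^1.91=6.7531, e^-0.39=0.6771
Sum = 26.9893
Softmax = [0.0025, 0.7222, 0.2502, 0.0251]
p[3] = 0.6771/26.9893 = 0.0251

0.0251


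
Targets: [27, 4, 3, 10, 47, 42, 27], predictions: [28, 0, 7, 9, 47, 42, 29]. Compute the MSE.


Squared errors: (27-28)²=1, (4-0)²=16, (3-7)²=16, (10-9)²=1, (47-47)²=0, (42-42)²=0, (27-29)²=4
Sum = 38
MSE = 38/7 = 38/7

38/7


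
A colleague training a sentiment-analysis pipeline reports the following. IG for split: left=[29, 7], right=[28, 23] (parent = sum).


Parent = [57, 30], H_parent = 0.9294
H_left = 0.7107 (n=36), H_right = 0.9931 (n=51)
H_children = (36/87)·0.7107 + (51/87)·0.9931 = 0.8762
IG = 0.9294 - 0.8762 = 0.0532

0.0532


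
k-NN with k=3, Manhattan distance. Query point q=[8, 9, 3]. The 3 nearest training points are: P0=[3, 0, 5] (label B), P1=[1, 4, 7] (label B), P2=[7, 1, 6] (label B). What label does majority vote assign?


d(q,P0) = 16  (label B)
d(q,P1) = 16  (label B)
d(q,P2) = 12  (label B)
Votes: A=0, B=3
Majority → B

B


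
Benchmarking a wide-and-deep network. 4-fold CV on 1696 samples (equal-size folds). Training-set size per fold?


Fold size = 1696/4 = 424
Training per fold = 1696 - 424 = 1272

1272


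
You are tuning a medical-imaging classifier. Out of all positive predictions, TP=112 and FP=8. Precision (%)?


Precision = TP/(TP+FP)
= 112/(112+8)
= 112/120 = 93.33%

93.33%


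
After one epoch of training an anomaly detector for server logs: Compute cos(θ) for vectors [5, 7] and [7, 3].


A·B = 5·7 + 7·3 = 56
‖A‖ = √74 = 8.6023, ‖B‖ = √58 = 7.6158
cos = 56/(√74·√58) = 56/√4292 = 0.8548

0.8548


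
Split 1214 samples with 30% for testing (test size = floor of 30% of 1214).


Test = ⌊1214·30/100⌋ = 364
Train = 1214 - 364 = 850

Train: 850, Test: 364


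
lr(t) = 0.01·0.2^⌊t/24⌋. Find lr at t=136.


n_drops = ⌊136/24⌋ = 5
lr = 0.01·0.2^5 = 0.01·0.00032 = 0.0000032

0.0000032


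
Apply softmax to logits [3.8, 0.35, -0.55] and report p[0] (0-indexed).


Exponentials: e^3.8=44.7012, e^0.35=1.4191, e^-0.55=0.5769
Sum = 46.6972
Softmax = [0.9573, 0.0304, 0.0124]
p[0] = 44.7012/46.6972 = 0.9573

0.9573


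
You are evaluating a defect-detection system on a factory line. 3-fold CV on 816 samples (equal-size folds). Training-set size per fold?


Fold size = 816/3 = 272
Training per fold = 816 - 272 = 544

544


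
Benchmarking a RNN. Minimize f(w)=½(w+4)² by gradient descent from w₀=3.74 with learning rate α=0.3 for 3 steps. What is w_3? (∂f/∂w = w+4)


step 1: grad = 3.74+4 = 7.74; w = 3.74 - 0.3·(7.74) = 1.418
step 2: grad = 1.418+4 = 5.418; w = 1.418 - 0.3·(5.418) = -0.2074
step 3: grad = -0.2074+4 = 3.7926; w = -0.2074 - 0.3·(3.7926) = -1.34518

-1.34518


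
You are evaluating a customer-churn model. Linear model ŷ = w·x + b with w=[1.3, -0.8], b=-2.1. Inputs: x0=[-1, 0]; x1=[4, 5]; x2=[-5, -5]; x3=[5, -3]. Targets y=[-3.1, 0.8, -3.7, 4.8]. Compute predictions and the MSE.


ŷ0 = (1.3)·(-1) + (-0.8)·(0) - 2.1 = -3.4
ŷ1 = (1.3)·(4) + (-0.8)·(5) - 2.1 = -0.9
ŷ2 = (1.3)·(-5) + (-0.8)·(-5) - 2.1 = -4.6
ŷ3 = (1.3)·(5) + (-0.8)·(-3) - 2.1 = 6.8
errors² = [0.09, 2.89, 0.81, 4.0]
MSE = 7.7900/4 = 1.9475

1.9475


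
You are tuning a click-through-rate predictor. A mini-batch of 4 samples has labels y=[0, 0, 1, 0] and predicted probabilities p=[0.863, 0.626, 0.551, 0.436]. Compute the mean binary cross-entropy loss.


L[0] = -ln(1-0.863) = -ln(0.137) = 1.9878
L[1] = -ln(1-0.626) = -ln(0.374) = 0.9835
L[2] = -ln(0.551) = 0.596
L[3] = -ln(1-0.436) = -ln(0.564) = 0.5727
mean = (1.9878 + 0.9835 + 0.596 + 0.5727)/4 = 1.035

1.035


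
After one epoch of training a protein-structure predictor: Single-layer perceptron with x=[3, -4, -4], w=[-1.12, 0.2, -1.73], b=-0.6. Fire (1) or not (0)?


z = (3)·(-1.12) + (-4)·(0.2) + (-4)·(-1.73) - 0.6
  = 2.16
step(z) = 1 (z≥0)

1


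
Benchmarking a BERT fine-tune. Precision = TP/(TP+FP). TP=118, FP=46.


Precision = TP/(TP+FP)
= 118/(118+46)
= 118/164 = 71.95%

71.95%


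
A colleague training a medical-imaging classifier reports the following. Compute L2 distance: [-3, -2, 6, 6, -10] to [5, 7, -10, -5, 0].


d = √((-3-5)² + (-2-7)² + (6+ 10)² + (6+ 5)² + (-10-0)²)
  = √(64 + 81 + 256 + 121 + 100)
  = √622 = 24.9399

24.9399


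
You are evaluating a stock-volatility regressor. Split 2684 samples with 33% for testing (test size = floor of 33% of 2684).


Test = ⌊2684·33/100⌋ = 885
Train = 2684 - 885 = 1799

Train: 1799, Test: 885


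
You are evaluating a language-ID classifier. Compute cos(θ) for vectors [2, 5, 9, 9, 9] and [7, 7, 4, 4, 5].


A·B = 2·7 + 5·7 + 9·4 + 9·4 + 9·5 = 166
‖A‖ = √272 = 16.4924, ‖B‖ = √155 = 12.4499
cos = 166/(√272·√155) = 166/√42160 = 0.8085

0.8085


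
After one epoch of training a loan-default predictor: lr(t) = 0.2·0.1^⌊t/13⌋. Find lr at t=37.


n_drops = ⌊37/13⌋ = 2
lr = 0.2·0.1^2 = 0.2·0.01 = 0.002

0.002


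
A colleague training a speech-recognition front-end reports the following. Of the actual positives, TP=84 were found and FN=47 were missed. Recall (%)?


Recall = TP/(TP+FN)
= 84/(84+47)
= 84/131 = 64.12%

64.12%


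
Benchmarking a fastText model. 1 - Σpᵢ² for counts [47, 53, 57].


Probabilities: [47/157, 53/157, 57/157] ≈ [0.2994, 0.3376, 0.3631]
Σpᵢ² = (2209 + 2809 + 3249)/157² = 8267/24649
Gini = 1 - Σpᵢ² = 1 - 8267/24649 = 0.6646

0.6646


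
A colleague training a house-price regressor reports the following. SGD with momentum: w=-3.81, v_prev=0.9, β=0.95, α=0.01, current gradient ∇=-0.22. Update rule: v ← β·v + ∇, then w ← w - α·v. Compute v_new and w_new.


v_new = 0.95·0.9 - 0.22 = 0.855 - 0.22 = 0.635
w_new = -3.81 - 0.01·0.635 = -3.81 - 0.00635 = -3.81635

v_new=0.635, w_new=-3.81635


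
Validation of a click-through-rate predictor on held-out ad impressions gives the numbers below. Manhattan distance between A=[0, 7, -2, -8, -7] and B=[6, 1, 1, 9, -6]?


d = |0-6| + |7-1| + |-2-1| + |-8-9| + |-7+ 6|
  = 6 + 6 + 3 + 17 + 1
  = 33

33


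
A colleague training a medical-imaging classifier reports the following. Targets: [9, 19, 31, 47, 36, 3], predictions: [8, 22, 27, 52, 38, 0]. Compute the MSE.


Squared errors: (9-8)²=1, (19-22)²=9, (31-27)²=16, (47-52)²=25, (36-38)²=4, (3-0)²=9
Sum = 64
MSE = 64/6 = 32/3

32/3


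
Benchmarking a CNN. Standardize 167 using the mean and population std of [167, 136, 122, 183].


μ = 152, σ = 24.1971
z = (167 - 152)/24.1971 = 0.6199

0.6199


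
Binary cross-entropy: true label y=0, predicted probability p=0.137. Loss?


BCE = -[y·ln(p) + (1-y)·ln(1-p)]
= -0 - 1·ln(1-0.137)
= -ln(0.863) = 0.1473

0.1473


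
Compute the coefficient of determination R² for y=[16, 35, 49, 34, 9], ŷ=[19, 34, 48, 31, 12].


ȳ = 28.6
SS_res = Σ(y-ŷ)² = 29
SS_tot = Σ(y-ȳ)² = 1029.2
R² = 1 - SS_res/SS_tot = 1 - 0.0282 = 0.9718

0.9718
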